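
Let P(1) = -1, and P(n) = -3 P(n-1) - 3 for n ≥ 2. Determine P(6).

P(2) = -3*(-1) - 3 = 0
P(3) = -3*0 - 3 = -3
P(4) = -3*(-3) - 3 = 6
P(5) = -3*6 - 3 = -21
P(6) = -3*(-21) - 3 = 60

60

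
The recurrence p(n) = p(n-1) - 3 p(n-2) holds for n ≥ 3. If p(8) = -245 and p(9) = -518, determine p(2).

Rearranging, p(n-2) = (p(n) - p(n-1)) / -3.
p(7) = (-518 - (-245)) / -3 = -273/-3 = 91
p(6) = (-245 - 91) / -3 = -336/-3 = 112
p(5) = (91 - 112) / -3 = -21/-3 = 7
p(4) = (112 - 7) / -3 = 105/-3 = -35
p(3) = (7 - (-35)) / -3 = 42/-3 = -14
p(2) = (-35 - (-14)) / -3 = -21/-3 = 7

7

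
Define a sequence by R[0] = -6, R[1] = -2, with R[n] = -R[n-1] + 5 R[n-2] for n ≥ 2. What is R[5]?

248

R[2] = -(-2) + 5*(-6) = -28
R[3] = -(-28) + 5*(-2) = 18
R[4] = -18 + 5*(-28) = -158
R[5] = -(-158) + 5*18 = 248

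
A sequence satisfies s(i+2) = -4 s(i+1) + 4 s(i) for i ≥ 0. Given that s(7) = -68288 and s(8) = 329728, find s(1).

Rearranging, s(i-2) = (s(i) + 4 s(i-1)) / 4.
s(6) = (329728 + 4*(-68288)) / 4 = 56576/4 = 14144
s(5) = (-68288 + 4*14144) / 4 = -11712/4 = -2928
s(4) = (14144 + 4*(-2928)) / 4 = 2432/4 = 608
s(3) = (-2928 + 4*608) / 4 = -496/4 = -124
s(2) = (608 + 4*(-124)) / 4 = 112/4 = 28
s(1) = (-124 + 4*28) / 4 = -12/4 = -3

-3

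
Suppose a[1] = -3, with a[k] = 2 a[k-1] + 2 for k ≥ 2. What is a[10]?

a[2] = 2*(-3) + 2 = -4
a[3] = 2*(-4) + 2 = -6
a[4] = 2*(-6) + 2 = -10
a[5] = 2*(-10) + 2 = -18
a[6] = 2*(-18) + 2 = -34
a[7] = 2*(-34) + 2 = -66
a[8] = 2*(-66) + 2 = -130
a[9] = 2*(-130) + 2 = -258
a[10] = 2*(-258) + 2 = -514

-514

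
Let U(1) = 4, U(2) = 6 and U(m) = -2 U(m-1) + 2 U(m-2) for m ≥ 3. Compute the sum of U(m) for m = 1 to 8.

754

U(3) = -2·6 + 2·4 = -4
U(4) = -2·(-4) + 2·6 = 20
U(5) = -2·20 + 2·(-4) = -48
U(6) = -2·(-48) + 2·20 = 136
U(7) = -2·136 + 2·(-48) = -368
U(8) = -2·(-368) + 2·136 = 1008
Sum = 4 + 6 + (-4) + 20 + (-48) + 136 + (-368) + 1008 = 754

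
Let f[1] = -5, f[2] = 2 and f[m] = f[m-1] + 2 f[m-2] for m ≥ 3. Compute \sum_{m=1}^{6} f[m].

-63

f[3] = 2 + 2·(-5) = -8
f[4] = (-8) + 2·2 = -4
f[5] = (-4) + 2·(-8) = -20
f[6] = (-20) + 2·(-4) = -28
Sum = (-5) + 2 + (-8) + (-4) + (-20) + (-28) = -63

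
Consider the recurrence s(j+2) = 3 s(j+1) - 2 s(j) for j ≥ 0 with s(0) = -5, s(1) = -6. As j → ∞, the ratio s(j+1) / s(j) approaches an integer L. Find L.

2

The characteristic equation is r^2 - 3r + 2 = 0, which factors as (r - 2)(r - 1) = 0.
So the roots are 2 and 1. Since |2| > |1| and the coefficient of 2^j is non-zero, the ratio tends to 2.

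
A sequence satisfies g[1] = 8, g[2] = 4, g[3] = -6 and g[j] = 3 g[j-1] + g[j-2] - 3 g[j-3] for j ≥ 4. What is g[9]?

g[4] = 3(-6) + 4 - 3(8) = -38
g[5] = 3(-38) + (-6) - 3(4) = -132
g[6] = 3(-132) + (-38) - 3(-6) = -416
g[7] = 3(-416) + (-132) - 3(-38) = -1266
g[8] = 3(-1266) + (-416) - 3(-132) = -3818
g[9] = 3(-3818) + (-1266) - 3(-416) = -11472

-11472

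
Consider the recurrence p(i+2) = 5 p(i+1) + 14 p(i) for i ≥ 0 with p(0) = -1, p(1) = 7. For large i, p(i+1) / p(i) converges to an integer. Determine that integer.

The characteristic equation is r^2 - 5r - 14 = 0, which factors as (r - 7)(r + 2) = 0.
So the roots are 7 and -2. Since |7| > |-2| and the coefficient of 7^i is non-zero, the ratio tends to 7.

7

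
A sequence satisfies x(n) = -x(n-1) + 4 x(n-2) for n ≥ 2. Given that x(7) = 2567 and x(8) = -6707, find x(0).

Rearranging, x(n-2) = (x(n) + x(n-1)) / 4.
x(6) = (-6707 + 2567) / 4 = -4140/4 = -1035
x(5) = (2567 + (-1035)) / 4 = 1532/4 = 383
x(4) = (-1035 + 383) / 4 = -652/4 = -163
x(3) = (383 + (-163)) / 4 = 220/4 = 55
x(2) = (-163 + 55) / 4 = -108/4 = -27
x(1) = (55 + (-27)) / 4 = 28/4 = 7
x(0) = (-27 + 7) / 4 = -20/4 = -5

-5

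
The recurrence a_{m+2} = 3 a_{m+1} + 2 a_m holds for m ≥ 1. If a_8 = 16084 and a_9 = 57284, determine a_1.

Rearranging, a_{m-2} = (a_m - 3 a_{m-1}) / 2.
a_7 = (57284 - 3·16084) / 2 = 9032/2 = 4516
a_6 = (16084 - 3·4516) / 2 = 2536/2 = 1268
a_5 = (4516 - 3·1268) / 2 = 712/2 = 356
a_4 = (1268 - 3·356) / 2 = 200/2 = 100
a_3 = (356 - 3·100) / 2 = 56/2 = 28
a_2 = (100 - 3·28) / 2 = 16/2 = 8
a_1 = (28 - 3·8) / 2 = 4/2 = 2

2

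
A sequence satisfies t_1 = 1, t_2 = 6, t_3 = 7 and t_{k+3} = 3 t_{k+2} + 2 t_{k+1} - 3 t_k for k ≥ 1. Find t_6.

297

t_4 = 3·7 + 2·6 - 3·1 = 30
t_5 = 3·30 + 2·7 - 3·6 = 86
t_6 = 3·86 + 2·30 - 3·7 = 297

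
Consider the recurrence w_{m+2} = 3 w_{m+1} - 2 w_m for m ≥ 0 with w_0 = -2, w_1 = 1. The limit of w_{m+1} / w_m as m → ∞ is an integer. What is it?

The characteristic equation is r^2 - 3r + 2 = 0, which factors as (r - 2)(r - 1) = 0.
So the roots are 2 and 1. Since |2| > |1| and the coefficient of 2^m is non-zero, the ratio tends to 2.

2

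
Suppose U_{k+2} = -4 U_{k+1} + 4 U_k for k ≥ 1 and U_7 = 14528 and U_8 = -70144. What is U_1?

3

Rearranging, U_{k-2} = (U_k + 4 U_{k-1}) / 4.
U_6 = (-70144 + 4·14528) / 4 = -12032/4 = -3008
U_5 = (14528 + 4·(-3008)) / 4 = 2496/4 = 624
U_4 = (-3008 + 4·624) / 4 = -512/4 = -128
U_3 = (624 + 4·(-128)) / 4 = 112/4 = 28
U_2 = (-128 + 4·28) / 4 = -16/4 = -4
U_1 = (28 + 4·(-4)) / 4 = 12/4 = 3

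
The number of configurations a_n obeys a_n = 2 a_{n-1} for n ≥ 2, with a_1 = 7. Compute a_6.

a_2 = 2(7) = 14
a_3 = 2(14) = 28
a_4 = 2(28) = 56
a_5 = 2(56) = 112
a_6 = 2(112) = 224

224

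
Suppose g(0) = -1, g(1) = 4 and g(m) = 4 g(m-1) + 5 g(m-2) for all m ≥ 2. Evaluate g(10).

4882811

g(2) = 4*4 + 5*(-1) = 11
g(3) = 4*11 + 5*4 = 64
g(4) = 4*64 + 5*11 = 311
g(5) = 4*311 + 5*64 = 1564
g(6) = 4*1564 + 5*311 = 7811
g(7) = 4*7811 + 5*1564 = 39064
g(8) = 4*39064 + 5*7811 = 195311
g(9) = 4*195311 + 5*39064 = 976564
g(10) = 4*976564 + 5*195311 = 4882811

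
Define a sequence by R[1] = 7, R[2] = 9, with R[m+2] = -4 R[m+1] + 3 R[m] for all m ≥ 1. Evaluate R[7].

-8511

R[3] = -4·9 + 3·7 = -15
R[4] = -4·(-15) + 3·9 = 87
R[5] = -4·87 + 3·(-15) = -393
R[6] = -4·(-393) + 3·87 = 1833
R[7] = -4·1833 + 3·(-393) = -8511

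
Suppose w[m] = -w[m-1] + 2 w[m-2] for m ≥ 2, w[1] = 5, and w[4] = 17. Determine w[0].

7

Let w[0] = v.
w[2] = -5 + 2v
w[3] = 15 - 2v
w[4] = -25 + 6v
So -25 + 6v = 17, giving v = 7.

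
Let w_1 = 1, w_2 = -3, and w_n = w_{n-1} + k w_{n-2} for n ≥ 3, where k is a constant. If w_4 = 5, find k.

-4

w_3 = -3 + k
w_4 = -3 - 2k
So -3 - 2k = 5, giving k = -4.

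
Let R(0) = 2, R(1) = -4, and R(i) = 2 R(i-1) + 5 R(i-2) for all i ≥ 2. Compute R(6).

-358

R(2) = 2·(-4) + 5·2 = 2
R(3) = 2·2 + 5·(-4) = -16
R(4) = 2·(-16) + 5·2 = -22
R(5) = 2·(-22) + 5·(-16) = -124
R(6) = 2·(-124) + 5·(-22) = -358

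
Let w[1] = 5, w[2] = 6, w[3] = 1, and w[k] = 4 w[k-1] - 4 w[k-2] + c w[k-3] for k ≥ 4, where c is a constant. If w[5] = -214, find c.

w[4] = -20 + 5c
w[5] = -84 + 26c
So -84 + 26c = -214, giving c = -5.

-5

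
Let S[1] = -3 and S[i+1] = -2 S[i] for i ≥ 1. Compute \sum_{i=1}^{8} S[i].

S[2] = -2(-3) = 6
S[3] = -2(6) = -12
S[4] = -2(-12) = 24
S[5] = -2(24) = -48
S[6] = -2(-48) = 96
S[7] = -2(96) = -192
S[8] = -2(-192) = 384
Sum = (-3) + 6 + (-12) + 24 + (-48) + 96 + (-192) + 384 = 255

255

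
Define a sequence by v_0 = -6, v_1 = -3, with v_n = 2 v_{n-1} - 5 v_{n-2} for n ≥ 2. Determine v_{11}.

-42777

v_2 = 2(-3) - 5(-6) = 24
v_3 = 2(24) - 5(-3) = 63
v_4 = 2(63) - 5(24) = 6
v_5 = 2(6) - 5(63) = -303
v_6 = 2(-303) - 5(6) = -636
v_7 = 2(-636) - 5(-303) = 243
v_8 = 2(243) - 5(-636) = 3666
v_9 = 2(3666) - 5(243) = 6117
v_{10} = 2(6117) - 5(3666) = -6096
v_{11} = 2(-6096) - 5(6117) = -42777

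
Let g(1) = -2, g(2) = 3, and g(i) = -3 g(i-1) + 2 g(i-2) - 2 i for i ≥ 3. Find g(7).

-2651

g(3) = -3(3) + 2(-2) - 6 = -19
g(4) = -3(-19) + 2(3) - 8 = 55
g(5) = -3(55) + 2(-19) - 10 = -213
g(6) = -3(-213) + 2(55) - 12 = 737
g(7) = -3(737) + 2(-213) - 14 = -2651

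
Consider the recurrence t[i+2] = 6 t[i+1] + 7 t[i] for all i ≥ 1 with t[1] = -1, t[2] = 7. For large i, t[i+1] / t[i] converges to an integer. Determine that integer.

7

The characteristic equation is r^2 - 6r - 7 = 0, which factors as (r - 7)(r + 1) = 0.
So the roots are 7 and -1. Since |7| > |-1| and the coefficient of 7^i is non-zero, the ratio tends to 7.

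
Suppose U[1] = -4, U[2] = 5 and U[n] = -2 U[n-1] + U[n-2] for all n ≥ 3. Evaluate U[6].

193

U[3] = -2(5) + (-4) = -14
U[4] = -2(-14) + 5 = 33
U[5] = -2(33) + (-14) = -80
U[6] = -2(-80) + 33 = 193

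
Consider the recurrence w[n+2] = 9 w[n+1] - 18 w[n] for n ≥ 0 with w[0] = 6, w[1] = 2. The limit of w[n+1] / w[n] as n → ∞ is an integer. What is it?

The characteristic equation is r^2 - 9r + 18 = 0, which factors as (r - 6)(r - 3) = 0.
So the roots are 6 and 3. Since |6| > |3| and the coefficient of 6^n is non-zero, the ratio tends to 6.

6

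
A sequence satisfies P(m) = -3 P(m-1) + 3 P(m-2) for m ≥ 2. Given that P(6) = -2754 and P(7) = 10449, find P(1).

Rearranging, P(m-2) = (P(m) + 3 P(m-1)) / 3.
P(5) = (10449 + 3·(-2754)) / 3 = 2187/3 = 729
P(4) = (-2754 + 3·729) / 3 = -567/3 = -189
P(3) = (729 + 3·(-189)) / 3 = 162/3 = 54
P(2) = (-189 + 3·54) / 3 = -27/3 = -9
P(1) = (54 + 3·(-9)) / 3 = 27/3 = 9

9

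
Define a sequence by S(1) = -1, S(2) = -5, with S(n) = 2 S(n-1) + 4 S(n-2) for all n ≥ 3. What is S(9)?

-16768

S(3) = 2(-5) + 4(-1) = -14
S(4) = 2(-14) + 4(-5) = -48
S(5) = 2(-48) + 4(-14) = -152
S(6) = 2(-152) + 4(-48) = -496
S(7) = 2(-496) + 4(-152) = -1600
S(8) = 2(-1600) + 4(-496) = -5184
S(9) = 2(-5184) + 4(-1600) = -16768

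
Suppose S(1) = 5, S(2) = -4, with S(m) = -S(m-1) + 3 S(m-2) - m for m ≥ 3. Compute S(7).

S(3) = -(-4) + 3·5 - 3 = 16
S(4) = -16 + 3·(-4) - 4 = -32
S(5) = -(-32) + 3·16 - 5 = 75
S(6) = -75 + 3·(-32) - 6 = -177
S(7) = -(-177) + 3·75 - 7 = 395

395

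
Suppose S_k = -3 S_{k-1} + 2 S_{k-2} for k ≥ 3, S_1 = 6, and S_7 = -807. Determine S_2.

5

Let S_2 = z.
S_3 = 12 - 3z
S_4 = -36 + 11z
S_5 = 132 - 39z
S_6 = -468 + 139z
S_7 = 1668 - 495z
So 1668 - 495z = -807, giving z = 5.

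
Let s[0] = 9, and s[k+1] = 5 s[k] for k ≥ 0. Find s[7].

703125

s[1] = 5(9) = 45
s[2] = 5(45) = 225
s[3] = 5(225) = 1125
s[4] = 5(1125) = 5625
s[5] = 5(5625) = 28125
s[6] = 5(28125) = 140625
s[7] = 5(140625) = 703125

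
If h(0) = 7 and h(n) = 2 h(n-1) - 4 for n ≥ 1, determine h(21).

The fixed point is -4/(1 - 2) = 4, so h(n) - 4 = 2(h(n-1) - 4).
Hence h(n) = 3·2^n + 4.
h(21) = 3·2^{21} + 4 = 3·2097152 + 4 = 6291460.

6291460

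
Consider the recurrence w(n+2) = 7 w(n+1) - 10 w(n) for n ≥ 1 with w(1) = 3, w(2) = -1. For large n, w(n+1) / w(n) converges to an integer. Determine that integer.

5

The characteristic equation is r^2 - 7r + 10 = 0, which factors as (r - 5)(r - 2) = 0.
So the roots are 5 and 2. Since |5| > |2| and the coefficient of 5^n is non-zero, the ratio tends to 5.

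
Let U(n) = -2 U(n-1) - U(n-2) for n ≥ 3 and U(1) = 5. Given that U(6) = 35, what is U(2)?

3

Let U(2) = x.
U(3) = -5 - 2x
U(4) = 10 + 3x
U(5) = -15 - 4x
U(6) = 20 + 5x
So 20 + 5x = 35, giving x = 3.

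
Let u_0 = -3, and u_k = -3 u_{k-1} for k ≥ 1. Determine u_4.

u_1 = -3·(-3) = 9
u_2 = -3·9 = -27
u_3 = -3·(-27) = 81
u_4 = -3·81 = -243

-243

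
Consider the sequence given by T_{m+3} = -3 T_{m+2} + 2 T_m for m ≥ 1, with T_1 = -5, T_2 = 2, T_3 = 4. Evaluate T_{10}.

T_4 = -3*4 + 2*(-5) = -22
T_5 = -3*(-22) + 2*2 = 70
T_6 = -3*70 + 2*4 = -202
T_7 = -3*(-202) + 2*(-22) = 562
T_8 = -3*562 + 2*70 = -1546
T_9 = -3*(-1546) + 2*(-202) = 4234
T_{10} = -3*4234 + 2*562 = -11578

-11578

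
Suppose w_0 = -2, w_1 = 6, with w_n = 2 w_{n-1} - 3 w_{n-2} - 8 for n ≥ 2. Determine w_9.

w_2 = 2·6 - 3·(-2) - 8 = 10
w_3 = 2·10 - 3·6 - 8 = -6
w_4 = 2·(-6) - 3·10 - 8 = -50
w_5 = 2·(-50) - 3·(-6) - 8 = -90
w_6 = 2·(-90) - 3·(-50) - 8 = -38
w_7 = 2·(-38) - 3·(-90) - 8 = 186
w_8 = 2·186 - 3·(-38) - 8 = 478
w_9 = 2·478 - 3·186 - 8 = 390

390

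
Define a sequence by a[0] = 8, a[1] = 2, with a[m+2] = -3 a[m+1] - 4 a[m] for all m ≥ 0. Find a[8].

3098

a[2] = -3*2 - 4*8 = -38
a[3] = -3*(-38) - 4*2 = 106
a[4] = -3*106 - 4*(-38) = -166
a[5] = -3*(-166) - 4*106 = 74
a[6] = -3*74 - 4*(-166) = 442
a[7] = -3*442 - 4*74 = -1622
a[8] = -3*(-1622) - 4*442 = 3098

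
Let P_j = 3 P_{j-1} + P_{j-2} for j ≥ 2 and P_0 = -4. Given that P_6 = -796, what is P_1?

-1

Let P_1 = x.
P_2 = -4 + 3x
P_3 = -12 + 10x
P_4 = -40 + 33x
P_5 = -132 + 109x
P_6 = -436 + 360x
So -436 + 360x = -796, giving x = -1.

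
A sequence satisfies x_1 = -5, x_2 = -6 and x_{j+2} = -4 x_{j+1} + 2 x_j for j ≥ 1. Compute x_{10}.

-523616

x_3 = -4(-6) + 2(-5) = 14
x_4 = -4(14) + 2(-6) = -68
x_5 = -4(-68) + 2(14) = 300
x_6 = -4(300) + 2(-68) = -1336
x_7 = -4(-1336) + 2(300) = 5944
x_8 = -4(5944) + 2(-1336) = -26448
x_9 = -4(-26448) + 2(5944) = 117680
x_{10} = -4(117680) + 2(-26448) = -523616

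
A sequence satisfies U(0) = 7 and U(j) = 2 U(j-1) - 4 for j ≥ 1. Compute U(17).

The fixed point is -4/(1 - 2) = 4, so U(j) - 4 = 2(U(j-1) - 4).
Hence U(j) = 3·2^j + 4.
U(17) = 3·2^{17} + 4 = 3·131072 + 4 = 393220.

393220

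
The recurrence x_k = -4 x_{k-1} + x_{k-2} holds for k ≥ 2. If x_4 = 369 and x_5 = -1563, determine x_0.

9

Rearranging, x_{k-2} = x_k + 4 x_{k-1}.
x_3 = -1563 + 4(369) = -87
x_2 = 369 + 4(-87) = 21
x_1 = -87 + 4(21) = -3
x_0 = 21 + 4(-3) = 9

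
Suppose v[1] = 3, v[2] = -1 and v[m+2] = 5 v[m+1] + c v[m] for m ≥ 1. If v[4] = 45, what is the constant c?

v[3] = -5 + 3c
v[4] = -25 + 14c
So -25 + 14c = 45, giving c = 5.

5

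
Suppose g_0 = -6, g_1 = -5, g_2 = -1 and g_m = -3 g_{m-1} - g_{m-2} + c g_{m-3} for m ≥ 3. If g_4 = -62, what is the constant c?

g_3 = 8 - 6c
g_4 = -23 + 13c
So -23 + 13c = -62, giving c = -3.

-3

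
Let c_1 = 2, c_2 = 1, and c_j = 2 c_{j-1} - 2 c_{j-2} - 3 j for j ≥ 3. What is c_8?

42

c_3 = 2·1 - 2·2 - 9 = -11
c_4 = 2·(-11) - 2·1 - 12 = -36
c_5 = 2·(-36) - 2·(-11) - 15 = -65
c_6 = 2·(-65) - 2·(-36) - 18 = -76
c_7 = 2·(-76) - 2·(-65) - 21 = -43
c_8 = 2·(-43) - 2·(-76) - 24 = 42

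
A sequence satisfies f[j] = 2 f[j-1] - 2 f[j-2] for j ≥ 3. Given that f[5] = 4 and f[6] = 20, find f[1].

Rearranging, f[j-2] = (f[j] - 2 f[j-1]) / -2.
f[4] = (20 - 2·4) / -2 = 12/-2 = -6
f[3] = (4 - 2·(-6)) / -2 = 16/-2 = -8
f[2] = (-6 - 2·(-8)) / -2 = 10/-2 = -5
f[1] = (-8 - 2·(-5)) / -2 = 2/-2 = -1

-1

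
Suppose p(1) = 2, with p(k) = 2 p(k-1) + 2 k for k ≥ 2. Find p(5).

p(2) = 2·2 + 4 = 8
p(3) = 2·8 + 6 = 22
p(4) = 2·22 + 8 = 52
p(5) = 2·52 + 10 = 114

114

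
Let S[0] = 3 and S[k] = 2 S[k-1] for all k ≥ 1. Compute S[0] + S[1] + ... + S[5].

S[1] = 2(3) = 6
S[2] = 2(6) = 12
S[3] = 2(12) = 24
S[4] = 2(24) = 48
S[5] = 2(48) = 96
Sum = 3 + 6 + 12 + 24 + 48 + 96 = 189

189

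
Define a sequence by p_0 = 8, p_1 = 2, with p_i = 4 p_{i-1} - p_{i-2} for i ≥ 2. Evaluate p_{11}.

p_2 = 4*2 - 8 = 0
p_3 = 4*0 - 2 = -2
p_4 = 4*(-2) - 0 = -8
p_5 = 4*(-8) - (-2) = -30
p_6 = 4*(-30) - (-8) = -112
p_7 = 4*(-112) - (-30) = -418
p_8 = 4*(-418) - (-112) = -1560
p_9 = 4*(-1560) - (-418) = -5822
p_{10} = 4*(-5822) - (-1560) = -21728
p_{11} = 4*(-21728) - (-5822) = -81090

-81090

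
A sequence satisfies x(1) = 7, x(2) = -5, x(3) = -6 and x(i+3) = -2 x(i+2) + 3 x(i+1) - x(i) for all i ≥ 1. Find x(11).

9762

x(4) = -2*(-6) + 3*(-5) - 7 = -10
x(5) = -2*(-10) + 3*(-6) - (-5) = 7
x(6) = -2*7 + 3*(-10) - (-6) = -38
x(7) = -2*(-38) + 3*7 - (-10) = 107
x(8) = -2*107 + 3*(-38) - 7 = -335
x(9) = -2*(-335) + 3*107 - (-38) = 1029
x(10) = -2*1029 + 3*(-335) - 107 = -3170
x(11) = -2*(-3170) + 3*1029 - (-335) = 9762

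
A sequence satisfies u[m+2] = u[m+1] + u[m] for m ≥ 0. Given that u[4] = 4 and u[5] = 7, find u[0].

Rearranging, u[m-2] = u[m] - u[m-1].
u[3] = 7 - 4 = 3
u[2] = 4 - 3 = 1
u[1] = 3 - 1 = 2
u[0] = 1 - 2 = -1

-1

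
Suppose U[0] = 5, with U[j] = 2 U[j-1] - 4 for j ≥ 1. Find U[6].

68

U[1] = 2·5 - 4 = 6
U[2] = 2·6 - 4 = 8
U[3] = 2·8 - 4 = 12
U[4] = 2·12 - 4 = 20
U[5] = 2·20 - 4 = 36
U[6] = 2·36 - 4 = 68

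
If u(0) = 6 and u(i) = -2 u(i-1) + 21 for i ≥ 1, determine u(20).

The fixed point is 21/(1 + 2) = 7, so u(i) - 7 = -2(u(i-1) - 7).
Hence u(i) = -1·(-2)^i + 7.
u(20) = -1·(-2)^{20} + 7 = -1·1048576 + 7 = -1048569.

-1048569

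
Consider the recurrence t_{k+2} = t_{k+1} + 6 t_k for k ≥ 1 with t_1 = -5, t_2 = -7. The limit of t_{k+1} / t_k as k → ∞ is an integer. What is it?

The characteristic equation is r^2 - r - 6 = 0, which factors as (r - 3)(r + 2) = 0.
So the roots are 3 and -2. Since |3| > |-2| and the coefficient of 3^k is non-zero, the ratio tends to 3.

3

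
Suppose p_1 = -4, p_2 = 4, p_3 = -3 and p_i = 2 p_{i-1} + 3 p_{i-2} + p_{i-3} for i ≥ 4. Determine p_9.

12

p_4 = 2(-3) + 3(4) + (-4) = 2
p_5 = 2(2) + 3(-3) + 4 = -1
p_6 = 2(-1) + 3(2) + (-3) = 1
p_7 = 2(1) + 3(-1) + 2 = 1
p_8 = 2(1) + 3(1) + (-1) = 4
p_9 = 2(4) + 3(1) + 1 = 12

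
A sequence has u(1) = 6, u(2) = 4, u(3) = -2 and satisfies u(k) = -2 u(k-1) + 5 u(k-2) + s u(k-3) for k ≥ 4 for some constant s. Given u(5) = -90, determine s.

4

u(4) = 24 + 6s
u(5) = -58 - 8s
So -58 - 8s = -90, giving s = 4.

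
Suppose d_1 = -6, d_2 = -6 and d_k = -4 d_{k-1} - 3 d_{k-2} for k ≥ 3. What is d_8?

d_3 = -4(-6) - 3(-6) = 42
d_4 = -4(42) - 3(-6) = -150
d_5 = -4(-150) - 3(42) = 474
d_6 = -4(474) - 3(-150) = -1446
d_7 = -4(-1446) - 3(474) = 4362
d_8 = -4(4362) - 3(-1446) = -13110

-13110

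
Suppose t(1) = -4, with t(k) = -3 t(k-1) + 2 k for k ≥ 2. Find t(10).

95960

t(2) = -3(-4) + 4 = 16
t(3) = -3(16) + 6 = -42
t(4) = -3(-42) + 8 = 134
t(5) = -3(134) + 10 = -392
t(6) = -3(-392) + 12 = 1188
t(7) = -3(1188) + 14 = -3550
t(8) = -3(-3550) + 16 = 10666
t(9) = -3(10666) + 18 = -31980
t(10) = -3(-31980) + 20 = 95960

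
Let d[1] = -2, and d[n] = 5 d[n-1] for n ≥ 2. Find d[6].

-6250

d[2] = 5*(-2) = -10
d[3] = 5*(-10) = -50
d[4] = 5*(-50) = -250
d[5] = 5*(-250) = -1250
d[6] = 5*(-1250) = -6250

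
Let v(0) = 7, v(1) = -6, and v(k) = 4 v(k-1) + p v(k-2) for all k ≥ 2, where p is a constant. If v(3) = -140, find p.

-2

v(2) = -24 + 7p
v(3) = -96 + 22p
So -96 + 22p = -140, giving p = -2.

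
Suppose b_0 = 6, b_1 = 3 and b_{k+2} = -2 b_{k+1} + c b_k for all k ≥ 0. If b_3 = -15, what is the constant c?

3

b_2 = -6 + 6c
b_3 = 12 - 9c
So 12 - 9c = -15, giving c = 3.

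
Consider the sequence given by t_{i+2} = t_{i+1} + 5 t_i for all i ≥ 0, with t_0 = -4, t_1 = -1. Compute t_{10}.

-51911

t_2 = (-1) + 5·(-4) = -21
t_3 = (-21) + 5·(-1) = -26
t_4 = (-26) + 5·(-21) = -131
t_5 = (-131) + 5·(-26) = -261
t_6 = (-261) + 5·(-131) = -916
t_7 = (-916) + 5·(-261) = -2221
t_8 = (-2221) + 5·(-916) = -6801
t_9 = (-6801) + 5·(-2221) = -17906
t_{10} = (-17906) + 5·(-6801) = -51911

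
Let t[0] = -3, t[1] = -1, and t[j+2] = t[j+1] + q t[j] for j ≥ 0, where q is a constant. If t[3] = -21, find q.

t[2] = -1 - 3q
t[3] = -1 - 4q
So -1 - 4q = -21, giving q = 5.

5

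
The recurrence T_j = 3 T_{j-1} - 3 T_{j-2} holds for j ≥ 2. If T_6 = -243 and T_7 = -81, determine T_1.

3

Rearranging, T_{j-2} = (T_j - 3 T_{j-1}) / -3.
T_5 = (-81 - 3*(-243)) / -3 = 648/-3 = -216
T_4 = (-243 - 3*(-216)) / -3 = 405/-3 = -135
T_3 = (-216 - 3*(-135)) / -3 = 189/-3 = -63
T_2 = (-135 - 3*(-63)) / -3 = 54/-3 = -18
T_1 = (-63 - 3*(-18)) / -3 = -9/-3 = 3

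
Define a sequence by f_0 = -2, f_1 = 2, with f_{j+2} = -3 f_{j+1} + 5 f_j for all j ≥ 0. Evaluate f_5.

f_2 = -3*2 + 5*(-2) = -16
f_3 = -3*(-16) + 5*2 = 58
f_4 = -3*58 + 5*(-16) = -254
f_5 = -3*(-254) + 5*58 = 1052

1052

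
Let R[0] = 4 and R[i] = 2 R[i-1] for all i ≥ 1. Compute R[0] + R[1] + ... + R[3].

R[1] = 2·4 = 8
R[2] = 2·8 = 16
R[3] = 2·16 = 32
Sum = 4 + 8 + 16 + 32 = 60

60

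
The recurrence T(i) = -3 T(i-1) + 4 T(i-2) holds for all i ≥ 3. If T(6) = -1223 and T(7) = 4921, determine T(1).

7

Rearranging, T(i-2) = (T(i) + 3 T(i-1)) / 4.
T(5) = (4921 + 3*(-1223)) / 4 = 1252/4 = 313
T(4) = (-1223 + 3*313) / 4 = -284/4 = -71
T(3) = (313 + 3*(-71)) / 4 = 100/4 = 25
T(2) = (-71 + 3*25) / 4 = 4/4 = 1
T(1) = (25 + 3*1) / 4 = 28/4 = 7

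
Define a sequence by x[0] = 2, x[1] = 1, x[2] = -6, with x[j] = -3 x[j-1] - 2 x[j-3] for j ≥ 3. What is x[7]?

1468

x[3] = -3*(-6) - 2*2 = 14
x[4] = -3*14 - 2*1 = -44
x[5] = -3*(-44) - 2*(-6) = 144
x[6] = -3*144 - 2*14 = -460
x[7] = -3*(-460) - 2*(-44) = 1468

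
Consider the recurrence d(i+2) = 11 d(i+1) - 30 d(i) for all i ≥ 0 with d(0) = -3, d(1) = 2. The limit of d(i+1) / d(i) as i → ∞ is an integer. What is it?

The characteristic equation is r^2 - 11r + 30 = 0, which factors as (r - 6)(r - 5) = 0.
So the roots are 6 and 5. Since |6| > |5| and the coefficient of 6^i is non-zero, the ratio tends to 6.

6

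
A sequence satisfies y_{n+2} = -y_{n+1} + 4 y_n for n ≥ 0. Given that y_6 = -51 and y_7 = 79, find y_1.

-1

Rearranging, y_{n-2} = (y_n + y_{n-1}) / 4.
y_5 = (79 + (-51)) / 4 = 28/4 = 7
y_4 = (-51 + 7) / 4 = -44/4 = -11
y_3 = (7 + (-11)) / 4 = -4/4 = -1
y_2 = (-11 + (-1)) / 4 = -12/4 = -3
y_1 = (-1 + (-3)) / 4 = -4/4 = -1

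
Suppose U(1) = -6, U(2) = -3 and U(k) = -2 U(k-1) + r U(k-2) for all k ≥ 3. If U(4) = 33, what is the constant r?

U(3) = 6 - 6r
U(4) = -12 + 9r
So -12 + 9r = 33, giving r = 5.

5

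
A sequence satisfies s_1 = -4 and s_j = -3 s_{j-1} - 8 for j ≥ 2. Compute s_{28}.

15251194969972

The fixed point is -8/(1 + 3) = -2, so s_j + 2 = -3(s_{j-1} + 2).
Hence s_j = -2·(-3)^{j-1} - 2.
s_{28} = -2·(-3)^{27} - 2 = -2·-7625597484987 - 2 = 15251194969972.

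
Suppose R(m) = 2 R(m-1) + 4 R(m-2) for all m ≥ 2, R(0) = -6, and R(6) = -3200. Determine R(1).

-5

Let R(1) = v.
R(2) = -24 + 2v
R(3) = -48 + 8v
R(4) = -192 + 24v
R(5) = -576 + 80v
R(6) = -1920 + 256v
So -1920 + 256v = -3200, giving v = -5.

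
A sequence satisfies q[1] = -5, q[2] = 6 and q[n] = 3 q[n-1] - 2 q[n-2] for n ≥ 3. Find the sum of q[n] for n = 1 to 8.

2677

q[3] = 3·6 - 2·(-5) = 28
q[4] = 3·28 - 2·6 = 72
q[5] = 3·72 - 2·28 = 160
q[6] = 3·160 - 2·72 = 336
q[7] = 3·336 - 2·160 = 688
q[8] = 3·688 - 2·336 = 1392
Sum = (-5) + 6 + 28 + 72 + 160 + 336 + 688 + 1392 = 2677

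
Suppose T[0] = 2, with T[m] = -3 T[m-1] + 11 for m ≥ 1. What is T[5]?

T[1] = -3·2 + 11 = 5
T[2] = -3·5 + 11 = -4
T[3] = -3·(-4) + 11 = 23
T[4] = -3·23 + 11 = -58
T[5] = -3·(-58) + 11 = 185

185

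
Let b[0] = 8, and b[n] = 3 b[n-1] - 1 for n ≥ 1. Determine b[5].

1823

b[1] = 3(8) - 1 = 23
b[2] = 3(23) - 1 = 68
b[3] = 3(68) - 1 = 203
b[4] = 3(203) - 1 = 608
b[5] = 3(608) - 1 = 1823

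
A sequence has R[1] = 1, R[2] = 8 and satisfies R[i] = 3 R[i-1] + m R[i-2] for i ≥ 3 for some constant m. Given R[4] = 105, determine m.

R[3] = 24 + m
R[4] = 72 + 11m
So 72 + 11m = 105, giving m = 3.

3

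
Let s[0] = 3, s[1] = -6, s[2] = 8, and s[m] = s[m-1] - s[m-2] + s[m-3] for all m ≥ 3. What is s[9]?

-6

s[3] = 8 - (-6) + 3 = 17
s[4] = 17 - 8 + (-6) = 3
s[5] = 3 - 17 + 8 = -6
s[6] = (-6) - 3 + 17 = 8
s[7] = 8 - (-6) + 3 = 17
s[8] = 17 - 8 + (-6) = 3
s[9] = 3 - 17 + 8 = -6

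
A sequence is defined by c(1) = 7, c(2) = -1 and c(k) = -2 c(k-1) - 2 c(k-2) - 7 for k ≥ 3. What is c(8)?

-139

c(3) = -2·(-1) - 2·7 - 7 = -19
c(4) = -2·(-19) - 2·(-1) - 7 = 33
c(5) = -2·33 - 2·(-19) - 7 = -35
c(6) = -2·(-35) - 2·33 - 7 = -3
c(7) = -2·(-3) - 2·(-35) - 7 = 69
c(8) = -2·69 - 2·(-3) - 7 = -139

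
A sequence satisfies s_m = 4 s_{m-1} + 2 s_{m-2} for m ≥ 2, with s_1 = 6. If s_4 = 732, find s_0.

Let s_0 = y.
s_2 = 24 + 2y
s_3 = 108 + 8y
s_4 = 480 + 36y
So 480 + 36y = 732, giving y = 7.

7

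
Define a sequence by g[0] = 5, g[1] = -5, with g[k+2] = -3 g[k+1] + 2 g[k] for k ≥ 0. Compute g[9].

g[2] = -3*(-5) + 2*5 = 25
g[3] = -3*25 + 2*(-5) = -85
g[4] = -3*(-85) + 2*25 = 305
g[5] = -3*305 + 2*(-85) = -1085
g[6] = -3*(-1085) + 2*305 = 3865
g[7] = -3*3865 + 2*(-1085) = -13765
g[8] = -3*(-13765) + 2*3865 = 49025
g[9] = -3*49025 + 2*(-13765) = -174605

-174605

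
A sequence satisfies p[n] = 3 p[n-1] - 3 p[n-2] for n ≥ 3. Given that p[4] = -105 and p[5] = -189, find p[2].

Rearranging, p[n-2] = (p[n] - 3 p[n-1]) / -3.
p[3] = (-189 - 3(-105)) / -3 = 126/-3 = -42
p[2] = (-105 - 3(-42)) / -3 = 21/-3 = -7

-7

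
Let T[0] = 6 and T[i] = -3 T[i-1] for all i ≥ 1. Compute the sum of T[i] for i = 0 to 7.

-9840

T[1] = -3*6 = -18
T[2] = -3*(-18) = 54
T[3] = -3*54 = -162
T[4] = -3*(-162) = 486
T[5] = -3*486 = -1458
T[6] = -3*(-1458) = 4374
T[7] = -3*4374 = -13122
Sum = 6 + (-18) + 54 + (-162) + 486 + (-1458) + 4374 + (-13122) = -9840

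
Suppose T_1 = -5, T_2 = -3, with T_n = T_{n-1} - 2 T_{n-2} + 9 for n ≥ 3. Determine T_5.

T_3 = (-3) - 2*(-5) + 9 = 16
T_4 = 16 - 2*(-3) + 9 = 31
T_5 = 31 - 2*16 + 9 = 8

8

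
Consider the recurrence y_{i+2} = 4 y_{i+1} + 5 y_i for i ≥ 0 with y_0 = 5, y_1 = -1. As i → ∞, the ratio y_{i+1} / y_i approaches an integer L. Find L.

5

The characteristic equation is r^2 - 4r - 5 = 0, which factors as (r - 5)(r + 1) = 0.
So the roots are 5 and -1. Since |5| > |-1| and the coefficient of 5^i is non-zero, the ratio tends to 5.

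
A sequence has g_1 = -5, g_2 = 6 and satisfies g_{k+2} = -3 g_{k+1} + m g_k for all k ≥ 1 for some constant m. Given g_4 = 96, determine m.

2

g_3 = -18 - 5m
g_4 = 54 + 21m
So 54 + 21m = 96, giving m = 2.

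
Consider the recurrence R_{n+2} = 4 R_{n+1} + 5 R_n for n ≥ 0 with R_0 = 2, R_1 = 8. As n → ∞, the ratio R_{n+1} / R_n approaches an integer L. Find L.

The characteristic equation is r^2 - 4r - 5 = 0, which factors as (r - 5)(r + 1) = 0.
So the roots are 5 and -1. Since |5| > |-1| and the coefficient of 5^n is non-zero, the ratio tends to 5.

5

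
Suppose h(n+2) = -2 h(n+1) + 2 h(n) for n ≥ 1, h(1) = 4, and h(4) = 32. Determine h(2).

Let h(2) = z.
h(3) = 8 - 2z
h(4) = -16 + 6z
So -16 + 6z = 32, giving z = 8.

8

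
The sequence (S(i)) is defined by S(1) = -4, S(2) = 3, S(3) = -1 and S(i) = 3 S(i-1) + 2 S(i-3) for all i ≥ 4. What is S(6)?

-83

S(4) = 3(-1) + 2(-4) = -11
S(5) = 3(-11) + 2(3) = -27
S(6) = 3(-27) + 2(-1) = -83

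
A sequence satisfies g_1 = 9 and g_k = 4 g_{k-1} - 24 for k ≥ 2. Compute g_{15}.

268435464

The fixed point is -24/(1 - 4) = 8, so g_k - 8 = 4(g_{k-1} - 8).
Hence g_k = 1·4^{k-1} + 8.
g_{15} = 1·4^{14} + 8 = 1·268435456 + 8 = 268435464.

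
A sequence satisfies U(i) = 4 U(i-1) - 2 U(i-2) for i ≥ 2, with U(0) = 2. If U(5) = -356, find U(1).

-1

Let U(1) = x.
U(2) = -4 + 4x
U(3) = -16 + 14x
U(4) = -56 + 48x
U(5) = -192 + 164x
So -192 + 164x = -356, giving x = -1.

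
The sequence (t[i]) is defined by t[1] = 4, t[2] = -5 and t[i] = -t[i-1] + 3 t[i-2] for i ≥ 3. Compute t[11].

t[3] = -(-5) + 3·4 = 17
t[4] = -17 + 3·(-5) = -32
t[5] = -(-32) + 3·17 = 83
t[6] = -83 + 3·(-32) = -179
t[7] = -(-179) + 3·83 = 428
t[8] = -428 + 3·(-179) = -965
t[9] = -(-965) + 3·428 = 2249
t[10] = -2249 + 3·(-965) = -5144
t[11] = -(-5144) + 3·2249 = 11891

11891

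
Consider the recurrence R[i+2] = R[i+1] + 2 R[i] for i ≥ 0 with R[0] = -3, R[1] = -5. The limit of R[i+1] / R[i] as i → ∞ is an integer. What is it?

The characteristic equation is r^2 - r - 2 = 0, which factors as (r - 2)(r + 1) = 0.
So the roots are 2 and -1. Since |2| > |-1| and the coefficient of 2^i is non-zero, the ratio tends to 2.

2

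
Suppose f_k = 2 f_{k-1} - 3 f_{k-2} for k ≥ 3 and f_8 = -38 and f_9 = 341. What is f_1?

Rearranging, f_{k-2} = (f_k - 2 f_{k-1}) / -3.
f_7 = (341 - 2*(-38)) / -3 = 417/-3 = -139
f_6 = (-38 - 2*(-139)) / -3 = 240/-3 = -80
f_5 = (-139 - 2*(-80)) / -3 = 21/-3 = -7
f_4 = (-80 - 2*(-7)) / -3 = -66/-3 = 22
f_3 = (-7 - 2*22) / -3 = -51/-3 = 17
f_2 = (22 - 2*17) / -3 = -12/-3 = 4
f_1 = (17 - 2*4) / -3 = 9/-3 = -3

-3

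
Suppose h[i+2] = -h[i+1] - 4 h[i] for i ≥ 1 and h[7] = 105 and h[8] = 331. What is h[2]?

Rearranging, h[i-2] = (h[i] + h[i-1]) / -4.
h[6] = (331 + 105) / -4 = 436/-4 = -109
h[5] = (105 + (-109)) / -4 = -4/-4 = 1
h[4] = (-109 + 1) / -4 = -108/-4 = 27
h[3] = (1 + 27) / -4 = 28/-4 = -7
h[2] = (27 + (-7)) / -4 = 20/-4 = -5

-5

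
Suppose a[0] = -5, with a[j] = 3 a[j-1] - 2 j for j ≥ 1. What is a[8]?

-42637

a[1] = 3·(-5) - 2 = -17
a[2] = 3·(-17) - 4 = -55
a[3] = 3·(-55) - 6 = -171
a[4] = 3·(-171) - 8 = -521
a[5] = 3·(-521) - 10 = -1573
a[6] = 3·(-1573) - 12 = -4731
a[7] = 3·(-4731) - 14 = -14207
a[8] = 3·(-14207) - 16 = -42637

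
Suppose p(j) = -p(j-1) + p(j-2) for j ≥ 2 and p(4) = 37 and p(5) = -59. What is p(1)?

Rearranging, p(j-2) = p(j) + p(j-1).
p(3) = -59 + 37 = -22
p(2) = 37 + (-22) = 15
p(1) = -22 + 15 = -7

-7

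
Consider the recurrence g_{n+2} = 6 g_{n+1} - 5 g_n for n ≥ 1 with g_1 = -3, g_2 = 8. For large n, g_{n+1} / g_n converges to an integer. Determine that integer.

The characteristic equation is r^2 - 6r + 5 = 0, which factors as (r - 5)(r - 1) = 0.
So the roots are 5 and 1. Since |5| > |1| and the coefficient of 5^n is non-zero, the ratio tends to 5.

5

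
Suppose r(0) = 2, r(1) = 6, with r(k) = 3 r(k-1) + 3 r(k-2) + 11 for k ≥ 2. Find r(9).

r(2) = 3·6 + 3·2 + 11 = 35
r(3) = 3·35 + 3·6 + 11 = 134
r(4) = 3·134 + 3·35 + 11 = 518
r(5) = 3·518 + 3·134 + 11 = 1967
r(6) = 3·1967 + 3·518 + 11 = 7466
r(7) = 3·7466 + 3·1967 + 11 = 28310
r(8) = 3·28310 + 3·7466 + 11 = 107339
r(9) = 3·107339 + 3·28310 + 11 = 406958

406958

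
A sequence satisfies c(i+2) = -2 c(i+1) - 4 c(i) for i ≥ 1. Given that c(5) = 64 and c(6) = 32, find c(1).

Rearranging, c(i-2) = (c(i) + 2 c(i-1)) / -4.
c(4) = (32 + 2·64) / -4 = 160/-4 = -40
c(3) = (64 + 2·(-40)) / -4 = -16/-4 = 4
c(2) = (-40 + 2·4) / -4 = -32/-4 = 8
c(1) = (4 + 2·8) / -4 = 20/-4 = -5

-5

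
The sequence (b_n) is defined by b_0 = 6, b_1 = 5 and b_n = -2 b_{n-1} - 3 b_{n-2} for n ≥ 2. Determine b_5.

-127

b_2 = -2(5) - 3(6) = -28
b_3 = -2(-28) - 3(5) = 41
b_4 = -2(41) - 3(-28) = 2
b_5 = -2(2) - 3(41) = -127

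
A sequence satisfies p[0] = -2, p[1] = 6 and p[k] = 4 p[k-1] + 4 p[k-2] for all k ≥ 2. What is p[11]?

p[2] = 4(6) + 4(-2) = 16
p[3] = 4(16) + 4(6) = 88
p[4] = 4(88) + 4(16) = 416
p[5] = 4(416) + 4(88) = 2016
p[6] = 4(2016) + 4(416) = 9728
p[7] = 4(9728) + 4(2016) = 46976
p[8] = 4(46976) + 4(9728) = 226816
p[9] = 4(226816) + 4(46976) = 1095168
p[10] = 4(1095168) + 4(226816) = 5287936
p[11] = 4(5287936) + 4(1095168) = 25532416

25532416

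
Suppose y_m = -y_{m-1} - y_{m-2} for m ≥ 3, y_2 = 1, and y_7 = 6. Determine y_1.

6

Let y_1 = x.
y_3 = -1 - x
y_4 = x
y_5 = 1
y_6 = -1 - x
y_7 = x
So x = 6, giving x = 6.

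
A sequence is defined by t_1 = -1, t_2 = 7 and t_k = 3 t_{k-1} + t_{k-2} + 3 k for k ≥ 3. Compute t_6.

t_3 = 3·7 + (-1) + 9 = 29
t_4 = 3·29 + 7 + 12 = 106
t_5 = 3·106 + 29 + 15 = 362
t_6 = 3·362 + 106 + 18 = 1210

1210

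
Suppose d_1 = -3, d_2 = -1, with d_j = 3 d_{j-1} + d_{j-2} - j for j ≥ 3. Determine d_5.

-110

d_3 = 3*(-1) + (-3) - 3 = -9
d_4 = 3*(-9) + (-1) - 4 = -32
d_5 = 3*(-32) + (-9) - 5 = -110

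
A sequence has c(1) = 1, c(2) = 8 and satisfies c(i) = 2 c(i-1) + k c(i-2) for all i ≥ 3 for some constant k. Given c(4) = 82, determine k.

c(3) = 16 + k
c(4) = 32 + 10k
So 32 + 10k = 82, giving k = 5.

5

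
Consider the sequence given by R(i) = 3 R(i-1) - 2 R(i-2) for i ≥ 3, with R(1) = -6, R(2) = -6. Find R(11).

-6

R(3) = 3(-6) - 2(-6) = -6
R(4) = 3(-6) - 2(-6) = -6
R(5) = 3(-6) - 2(-6) = -6
R(6) = 3(-6) - 2(-6) = -6
R(7) = 3(-6) - 2(-6) = -6
R(8) = 3(-6) - 2(-6) = -6
R(9) = 3(-6) - 2(-6) = -6
R(10) = 3(-6) - 2(-6) = -6
R(11) = 3(-6) - 2(-6) = -6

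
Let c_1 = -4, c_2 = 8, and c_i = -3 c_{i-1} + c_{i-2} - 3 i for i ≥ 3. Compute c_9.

c_3 = -3(8) + (-4) - 9 = -37
c_4 = -3(-37) + 8 - 12 = 107
c_5 = -3(107) + (-37) - 15 = -373
c_6 = -3(-373) + 107 - 18 = 1208
c_7 = -3(1208) + (-373) - 21 = -4018
c_8 = -3(-4018) + 1208 - 24 = 13238
c_9 = -3(13238) + (-4018) - 27 = -43759

-43759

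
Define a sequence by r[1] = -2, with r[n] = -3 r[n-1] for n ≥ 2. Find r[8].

r[2] = -3(-2) = 6
r[3] = -3(6) = -18
r[4] = -3(-18) = 54
r[5] = -3(54) = -162
r[6] = -3(-162) = 486
r[7] = -3(486) = -1458
r[8] = -3(-1458) = 4374

4374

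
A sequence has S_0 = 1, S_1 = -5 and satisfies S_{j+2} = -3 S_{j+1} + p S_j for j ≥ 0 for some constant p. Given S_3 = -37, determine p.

-1

S_2 = 15 + p
S_3 = -45 - 8p
So -45 - 8p = -37, giving p = -1.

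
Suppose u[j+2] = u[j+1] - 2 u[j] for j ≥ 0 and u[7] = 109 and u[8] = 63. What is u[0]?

-6

Rearranging, u[j-2] = (u[j] - u[j-1]) / -2.
u[6] = (63 - 109) / -2 = -46/-2 = 23
u[5] = (109 - 23) / -2 = 86/-2 = -43
u[4] = (23 - (-43)) / -2 = 66/-2 = -33
u[3] = (-43 - (-33)) / -2 = -10/-2 = 5
u[2] = (-33 - 5) / -2 = -38/-2 = 19
u[1] = (5 - 19) / -2 = -14/-2 = 7
u[0] = (19 - 7) / -2 = 12/-2 = -6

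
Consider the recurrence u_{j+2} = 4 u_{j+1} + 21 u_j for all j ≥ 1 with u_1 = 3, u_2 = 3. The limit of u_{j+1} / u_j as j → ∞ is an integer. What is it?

7

The characteristic equation is r^2 - 4r - 21 = 0, which factors as (r - 7)(r + 3) = 0.
So the roots are 7 and -3. Since |7| > |-3| and the coefficient of 7^j is non-zero, the ratio tends to 7.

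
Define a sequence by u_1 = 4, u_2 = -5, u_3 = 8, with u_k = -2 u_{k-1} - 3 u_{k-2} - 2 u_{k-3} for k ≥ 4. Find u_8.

-17

u_4 = -2·8 - 3·(-5) - 2·4 = -9
u_5 = -2·(-9) - 3·8 - 2·(-5) = 4
u_6 = -2·4 - 3·(-9) - 2·8 = 3
u_7 = -2·3 - 3·4 - 2·(-9) = 0
u_8 = -2·0 - 3·3 - 2·4 = -17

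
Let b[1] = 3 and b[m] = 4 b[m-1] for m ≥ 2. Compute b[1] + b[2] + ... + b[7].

b[2] = 4·3 = 12
b[3] = 4·12 = 48
b[4] = 4·48 = 192
b[5] = 4·192 = 768
b[6] = 4·768 = 3072
b[7] = 4·3072 = 12288
Sum = 3 + 12 + 48 + 192 + 768 + 3072 + 12288 = 16383

16383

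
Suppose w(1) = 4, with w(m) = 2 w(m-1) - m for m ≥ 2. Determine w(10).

524

w(2) = 2(4) - 2 = 6
w(3) = 2(6) - 3 = 9
w(4) = 2(9) - 4 = 14
w(5) = 2(14) - 5 = 23
w(6) = 2(23) - 6 = 40
w(7) = 2(40) - 7 = 73
w(8) = 2(73) - 8 = 138
w(9) = 2(138) - 9 = 267
w(10) = 2(267) - 10 = 524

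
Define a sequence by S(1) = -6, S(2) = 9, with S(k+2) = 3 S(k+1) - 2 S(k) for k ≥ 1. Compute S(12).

S(3) = 3*9 - 2*(-6) = 39
S(4) = 3*39 - 2*9 = 99
S(5) = 3*99 - 2*39 = 219
S(6) = 3*219 - 2*99 = 459
S(7) = 3*459 - 2*219 = 939
S(8) = 3*939 - 2*459 = 1899
S(9) = 3*1899 - 2*939 = 3819
S(10) = 3*3819 - 2*1899 = 7659
S(11) = 3*7659 - 2*3819 = 15339
S(12) = 3*15339 - 2*7659 = 30699

30699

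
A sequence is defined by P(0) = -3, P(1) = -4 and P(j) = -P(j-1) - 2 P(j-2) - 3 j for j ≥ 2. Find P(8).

P(2) = -(-4) - 2·(-3) - 6 = 4
P(3) = -4 - 2·(-4) - 9 = -5
P(4) = -(-5) - 2·4 - 12 = -15
P(5) = -(-15) - 2·(-5) - 15 = 10
P(6) = -10 - 2·(-15) - 18 = 2
P(7) = -2 - 2·10 - 21 = -43
P(8) = -(-43) - 2·2 - 24 = 15

15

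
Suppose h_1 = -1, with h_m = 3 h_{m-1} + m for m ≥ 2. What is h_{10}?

4915

h_2 = 3*(-1) + 2 = -1
h_3 = 3*(-1) + 3 = 0
h_4 = 3*0 + 4 = 4
h_5 = 3*4 + 5 = 17
h_6 = 3*17 + 6 = 57
h_7 = 3*57 + 7 = 178
h_8 = 3*178 + 8 = 542
h_9 = 3*542 + 9 = 1635
h_{10} = 3*1635 + 10 = 4915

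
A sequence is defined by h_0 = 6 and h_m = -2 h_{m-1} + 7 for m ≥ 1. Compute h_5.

-115

h_1 = -2(6) + 7 = -5
h_2 = -2(-5) + 7 = 17
h_3 = -2(17) + 7 = -27
h_4 = -2(-27) + 7 = 61
h_5 = -2(61) + 7 = -115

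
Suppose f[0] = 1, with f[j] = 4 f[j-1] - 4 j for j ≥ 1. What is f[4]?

f[1] = 4*1 - 4 = 0
f[2] = 4*0 - 8 = -8
f[3] = 4*(-8) - 12 = -44
f[4] = 4*(-44) - 16 = -192

-192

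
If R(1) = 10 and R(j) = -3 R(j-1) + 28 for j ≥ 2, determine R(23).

The fixed point is 28/(1 + 3) = 7, so R(j) - 7 = -3(R(j-1) - 7).
Hence R(j) = 3·(-3)^{j-1} + 7.
R(23) = 3·(-3)^{22} + 7 = 3·31381059609 + 7 = 94143178834.

94143178834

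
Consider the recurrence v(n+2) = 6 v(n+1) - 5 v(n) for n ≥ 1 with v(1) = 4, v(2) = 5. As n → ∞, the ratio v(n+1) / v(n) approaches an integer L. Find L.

The characteristic equation is r^2 - 6r + 5 = 0, which factors as (r - 5)(r - 1) = 0.
So the roots are 5 and 1. Since |5| > |1| and the coefficient of 5^n is non-zero, the ratio tends to 5.

5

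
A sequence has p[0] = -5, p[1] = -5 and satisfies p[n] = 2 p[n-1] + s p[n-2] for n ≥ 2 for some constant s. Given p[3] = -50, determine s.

p[2] = -10 - 5s
p[3] = -20 - 15s
So -20 - 15s = -50, giving s = 2.

2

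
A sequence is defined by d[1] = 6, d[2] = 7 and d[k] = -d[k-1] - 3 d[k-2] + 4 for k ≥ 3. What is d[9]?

15

d[3] = -7 - 3·6 + 4 = -21
d[4] = -(-21) - 3·7 + 4 = 4
d[5] = -4 - 3·(-21) + 4 = 63
d[6] = -63 - 3·4 + 4 = -71
d[7] = -(-71) - 3·63 + 4 = -114
d[8] = -(-114) - 3·(-71) + 4 = 331
d[9] = -331 - 3·(-114) + 4 = 15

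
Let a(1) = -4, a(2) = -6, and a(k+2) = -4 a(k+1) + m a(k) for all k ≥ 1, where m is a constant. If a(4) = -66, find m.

a(3) = 24 - 4m
a(4) = -96 + 10m
So -96 + 10m = -66, giving m = 3.

3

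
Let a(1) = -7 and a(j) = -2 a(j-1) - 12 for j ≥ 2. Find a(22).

The fixed point is -12/(1 + 2) = -4, so a(j) + 4 = -2(a(j-1) + 4).
Hence a(j) = -3·(-2)^{j-1} - 4.
a(22) = -3·(-2)^{21} - 4 = -3·-2097152 - 4 = 6291452.

6291452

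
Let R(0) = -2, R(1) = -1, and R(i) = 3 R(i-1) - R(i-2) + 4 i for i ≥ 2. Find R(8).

6119

R(2) = 3·(-1) - (-2) + 8 = 7
R(3) = 3·7 - (-1) + 12 = 34
R(4) = 3·34 - 7 + 16 = 111
R(5) = 3·111 - 34 + 20 = 319
R(6) = 3·319 - 111 + 24 = 870
R(7) = 3·870 - 319 + 28 = 2319
R(8) = 3·2319 - 870 + 32 = 6119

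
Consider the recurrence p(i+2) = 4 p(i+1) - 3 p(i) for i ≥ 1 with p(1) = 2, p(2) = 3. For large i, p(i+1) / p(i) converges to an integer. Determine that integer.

3

The characteristic equation is r^2 - 4r + 3 = 0, which factors as (r - 3)(r - 1) = 0.
So the roots are 3 and 1. Since |3| > |1| and the coefficient of 3^i is non-zero, the ratio tends to 3.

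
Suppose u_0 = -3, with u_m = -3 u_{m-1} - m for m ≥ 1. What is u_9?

55356

u_1 = -3*(-3) - 1 = 8
u_2 = -3*8 - 2 = -26
u_3 = -3*(-26) - 3 = 75
u_4 = -3*75 - 4 = -229
u_5 = -3*(-229) - 5 = 682
u_6 = -3*682 - 6 = -2052
u_7 = -3*(-2052) - 7 = 6149
u_8 = -3*6149 - 8 = -18455
u_9 = -3*(-18455) - 9 = 55356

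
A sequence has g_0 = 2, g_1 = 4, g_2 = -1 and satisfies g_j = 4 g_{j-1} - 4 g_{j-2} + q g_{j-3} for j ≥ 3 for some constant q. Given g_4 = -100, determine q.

-2

g_3 = -20 + 2q
g_4 = -76 + 12q
So -76 + 12q = -100, giving q = -2.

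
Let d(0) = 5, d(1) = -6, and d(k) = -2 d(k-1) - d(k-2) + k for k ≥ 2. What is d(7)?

-15

d(2) = -2(-6) - 5 + 2 = 9
d(3) = -2(9) - (-6) + 3 = -9
d(4) = -2(-9) - 9 + 4 = 13
d(5) = -2(13) - (-9) + 5 = -12
d(6) = -2(-12) - 13 + 6 = 17
d(7) = -2(17) - (-12) + 7 = -15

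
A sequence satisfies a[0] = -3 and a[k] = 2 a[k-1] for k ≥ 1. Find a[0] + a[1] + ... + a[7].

a[1] = 2(-3) = -6
a[2] = 2(-6) = -12
a[3] = 2(-12) = -24
a[4] = 2(-24) = -48
a[5] = 2(-48) = -96
a[6] = 2(-96) = -192
a[7] = 2(-192) = -384
Sum = (-3) + (-6) + (-12) + (-24) + (-48) + (-96) + (-192) + (-384) = -765

-765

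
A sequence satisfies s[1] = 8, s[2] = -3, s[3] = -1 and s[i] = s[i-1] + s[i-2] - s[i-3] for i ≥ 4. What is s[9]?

s[4] = (-1) + (-3) - 8 = -12
s[5] = (-12) + (-1) - (-3) = -10
s[6] = (-10) + (-12) - (-1) = -21
s[7] = (-21) + (-10) - (-12) = -19
s[8] = (-19) + (-21) - (-10) = -30
s[9] = (-30) + (-19) - (-21) = -28

-28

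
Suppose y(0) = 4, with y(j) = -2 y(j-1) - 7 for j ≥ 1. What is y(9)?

-3245

y(1) = -2·4 - 7 = -15
y(2) = -2·(-15) - 7 = 23
y(3) = -2·23 - 7 = -53
y(4) = -2·(-53) - 7 = 99
y(5) = -2·99 - 7 = -205
y(6) = -2·(-205) - 7 = 403
y(7) = -2·403 - 7 = -813
y(8) = -2·(-813) - 7 = 1619
y(9) = -2·1619 - 7 = -3245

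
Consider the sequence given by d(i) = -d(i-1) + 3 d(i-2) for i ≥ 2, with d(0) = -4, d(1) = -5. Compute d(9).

64

d(2) = -(-5) + 3·(-4) = -7
d(3) = -(-7) + 3·(-5) = -8
d(4) = -(-8) + 3·(-7) = -13
d(5) = -(-13) + 3·(-8) = -11
d(6) = -(-11) + 3·(-13) = -28
d(7) = -(-28) + 3·(-11) = -5
d(8) = -(-5) + 3·(-28) = -79
d(9) = -(-79) + 3·(-5) = 64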